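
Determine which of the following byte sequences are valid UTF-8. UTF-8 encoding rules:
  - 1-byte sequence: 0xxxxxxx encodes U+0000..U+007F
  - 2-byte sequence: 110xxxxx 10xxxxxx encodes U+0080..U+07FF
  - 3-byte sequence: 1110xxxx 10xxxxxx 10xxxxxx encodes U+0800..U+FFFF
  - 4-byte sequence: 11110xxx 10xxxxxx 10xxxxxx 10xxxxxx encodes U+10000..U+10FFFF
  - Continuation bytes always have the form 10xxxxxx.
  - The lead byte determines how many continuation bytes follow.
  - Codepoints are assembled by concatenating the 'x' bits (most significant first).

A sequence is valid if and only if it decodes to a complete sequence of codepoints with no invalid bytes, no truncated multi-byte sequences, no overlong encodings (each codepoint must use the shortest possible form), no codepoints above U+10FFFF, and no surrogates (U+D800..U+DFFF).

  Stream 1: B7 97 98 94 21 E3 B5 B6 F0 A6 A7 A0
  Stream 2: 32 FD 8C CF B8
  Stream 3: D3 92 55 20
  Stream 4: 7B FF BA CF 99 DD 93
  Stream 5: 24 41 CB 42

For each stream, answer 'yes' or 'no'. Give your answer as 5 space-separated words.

Stream 1: error at byte offset 0. INVALID
Stream 2: error at byte offset 1. INVALID
Stream 3: decodes cleanly. VALID
Stream 4: error at byte offset 1. INVALID
Stream 5: error at byte offset 3. INVALID

Answer: no no yes no no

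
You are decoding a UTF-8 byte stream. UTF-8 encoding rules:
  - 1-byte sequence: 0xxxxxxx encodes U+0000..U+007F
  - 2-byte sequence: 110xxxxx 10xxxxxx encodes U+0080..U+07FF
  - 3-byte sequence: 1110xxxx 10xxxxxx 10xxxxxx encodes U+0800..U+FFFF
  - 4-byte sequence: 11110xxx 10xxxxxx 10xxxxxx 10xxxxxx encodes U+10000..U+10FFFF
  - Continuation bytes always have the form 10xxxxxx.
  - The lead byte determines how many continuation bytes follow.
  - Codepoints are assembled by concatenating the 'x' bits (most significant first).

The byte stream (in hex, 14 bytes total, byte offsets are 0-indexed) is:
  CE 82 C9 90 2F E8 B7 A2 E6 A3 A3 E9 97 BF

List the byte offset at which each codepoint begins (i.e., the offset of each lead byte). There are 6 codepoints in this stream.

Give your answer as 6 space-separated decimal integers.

Answer: 0 2 4 5 8 11

Derivation:
Byte[0]=CE: 2-byte lead, need 1 cont bytes. acc=0xE
Byte[1]=82: continuation. acc=(acc<<6)|0x02=0x382
Completed: cp=U+0382 (starts at byte 0)
Byte[2]=C9: 2-byte lead, need 1 cont bytes. acc=0x9
Byte[3]=90: continuation. acc=(acc<<6)|0x10=0x250
Completed: cp=U+0250 (starts at byte 2)
Byte[4]=2F: 1-byte ASCII. cp=U+002F
Byte[5]=E8: 3-byte lead, need 2 cont bytes. acc=0x8
Byte[6]=B7: continuation. acc=(acc<<6)|0x37=0x237
Byte[7]=A2: continuation. acc=(acc<<6)|0x22=0x8DE2
Completed: cp=U+8DE2 (starts at byte 5)
Byte[8]=E6: 3-byte lead, need 2 cont bytes. acc=0x6
Byte[9]=A3: continuation. acc=(acc<<6)|0x23=0x1A3
Byte[10]=A3: continuation. acc=(acc<<6)|0x23=0x68E3
Completed: cp=U+68E3 (starts at byte 8)
Byte[11]=E9: 3-byte lead, need 2 cont bytes. acc=0x9
Byte[12]=97: continuation. acc=(acc<<6)|0x17=0x257
Byte[13]=BF: continuation. acc=(acc<<6)|0x3F=0x95FF
Completed: cp=U+95FF (starts at byte 11)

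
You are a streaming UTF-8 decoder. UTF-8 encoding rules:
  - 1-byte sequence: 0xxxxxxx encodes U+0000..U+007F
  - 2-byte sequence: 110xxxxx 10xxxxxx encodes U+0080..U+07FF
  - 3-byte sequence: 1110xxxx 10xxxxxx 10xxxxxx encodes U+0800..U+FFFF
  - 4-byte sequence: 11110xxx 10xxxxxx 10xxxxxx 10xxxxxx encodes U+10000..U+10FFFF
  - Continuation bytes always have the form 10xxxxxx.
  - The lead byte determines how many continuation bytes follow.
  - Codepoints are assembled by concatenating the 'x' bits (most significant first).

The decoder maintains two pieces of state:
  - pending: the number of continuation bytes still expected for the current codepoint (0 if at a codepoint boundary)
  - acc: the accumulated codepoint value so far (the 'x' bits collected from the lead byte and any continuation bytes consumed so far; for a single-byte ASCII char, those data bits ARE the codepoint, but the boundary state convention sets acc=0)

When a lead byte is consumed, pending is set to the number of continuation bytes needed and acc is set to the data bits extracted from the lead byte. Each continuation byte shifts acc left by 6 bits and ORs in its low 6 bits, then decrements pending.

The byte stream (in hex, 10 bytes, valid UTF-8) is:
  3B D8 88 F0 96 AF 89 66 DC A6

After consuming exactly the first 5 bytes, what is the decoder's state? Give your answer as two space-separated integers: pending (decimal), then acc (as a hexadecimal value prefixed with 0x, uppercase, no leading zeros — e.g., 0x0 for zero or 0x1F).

Byte[0]=3B: 1-byte. pending=0, acc=0x0
Byte[1]=D8: 2-byte lead. pending=1, acc=0x18
Byte[2]=88: continuation. acc=(acc<<6)|0x08=0x608, pending=0
Byte[3]=F0: 4-byte lead. pending=3, acc=0x0
Byte[4]=96: continuation. acc=(acc<<6)|0x16=0x16, pending=2

Answer: 2 0x16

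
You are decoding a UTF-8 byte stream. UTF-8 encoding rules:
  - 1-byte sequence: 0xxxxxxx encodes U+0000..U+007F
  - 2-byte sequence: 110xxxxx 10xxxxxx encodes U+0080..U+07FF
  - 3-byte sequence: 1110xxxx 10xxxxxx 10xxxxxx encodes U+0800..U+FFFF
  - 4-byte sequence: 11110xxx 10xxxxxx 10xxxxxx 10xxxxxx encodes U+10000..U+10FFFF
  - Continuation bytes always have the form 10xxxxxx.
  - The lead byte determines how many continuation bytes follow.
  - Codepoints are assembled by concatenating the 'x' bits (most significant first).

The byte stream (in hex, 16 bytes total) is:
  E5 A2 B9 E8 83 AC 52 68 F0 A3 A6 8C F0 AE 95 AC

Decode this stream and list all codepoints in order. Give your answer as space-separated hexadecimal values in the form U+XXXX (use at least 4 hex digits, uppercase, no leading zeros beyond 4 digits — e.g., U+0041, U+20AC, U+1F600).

Byte[0]=E5: 3-byte lead, need 2 cont bytes. acc=0x5
Byte[1]=A2: continuation. acc=(acc<<6)|0x22=0x162
Byte[2]=B9: continuation. acc=(acc<<6)|0x39=0x58B9
Completed: cp=U+58B9 (starts at byte 0)
Byte[3]=E8: 3-byte lead, need 2 cont bytes. acc=0x8
Byte[4]=83: continuation. acc=(acc<<6)|0x03=0x203
Byte[5]=AC: continuation. acc=(acc<<6)|0x2C=0x80EC
Completed: cp=U+80EC (starts at byte 3)
Byte[6]=52: 1-byte ASCII. cp=U+0052
Byte[7]=68: 1-byte ASCII. cp=U+0068
Byte[8]=F0: 4-byte lead, need 3 cont bytes. acc=0x0
Byte[9]=A3: continuation. acc=(acc<<6)|0x23=0x23
Byte[10]=A6: continuation. acc=(acc<<6)|0x26=0x8E6
Byte[11]=8C: continuation. acc=(acc<<6)|0x0C=0x2398C
Completed: cp=U+2398C (starts at byte 8)
Byte[12]=F0: 4-byte lead, need 3 cont bytes. acc=0x0
Byte[13]=AE: continuation. acc=(acc<<6)|0x2E=0x2E
Byte[14]=95: continuation. acc=(acc<<6)|0x15=0xB95
Byte[15]=AC: continuation. acc=(acc<<6)|0x2C=0x2E56C
Completed: cp=U+2E56C (starts at byte 12)

Answer: U+58B9 U+80EC U+0052 U+0068 U+2398C U+2E56C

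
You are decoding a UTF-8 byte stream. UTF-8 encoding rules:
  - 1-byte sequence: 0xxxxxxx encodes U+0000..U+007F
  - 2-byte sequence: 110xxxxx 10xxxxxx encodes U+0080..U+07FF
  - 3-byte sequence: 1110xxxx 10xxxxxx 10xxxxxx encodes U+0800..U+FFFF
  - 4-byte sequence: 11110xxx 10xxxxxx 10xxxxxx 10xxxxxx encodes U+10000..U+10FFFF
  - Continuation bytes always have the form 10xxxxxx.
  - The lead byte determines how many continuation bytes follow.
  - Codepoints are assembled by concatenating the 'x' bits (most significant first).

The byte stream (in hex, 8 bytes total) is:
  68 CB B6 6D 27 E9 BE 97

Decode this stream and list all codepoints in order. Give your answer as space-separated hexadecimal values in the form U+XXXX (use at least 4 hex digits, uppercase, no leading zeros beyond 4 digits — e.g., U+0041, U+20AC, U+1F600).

Answer: U+0068 U+02F6 U+006D U+0027 U+9F97

Derivation:
Byte[0]=68: 1-byte ASCII. cp=U+0068
Byte[1]=CB: 2-byte lead, need 1 cont bytes. acc=0xB
Byte[2]=B6: continuation. acc=(acc<<6)|0x36=0x2F6
Completed: cp=U+02F6 (starts at byte 1)
Byte[3]=6D: 1-byte ASCII. cp=U+006D
Byte[4]=27: 1-byte ASCII. cp=U+0027
Byte[5]=E9: 3-byte lead, need 2 cont bytes. acc=0x9
Byte[6]=BE: continuation. acc=(acc<<6)|0x3E=0x27E
Byte[7]=97: continuation. acc=(acc<<6)|0x17=0x9F97
Completed: cp=U+9F97 (starts at byte 5)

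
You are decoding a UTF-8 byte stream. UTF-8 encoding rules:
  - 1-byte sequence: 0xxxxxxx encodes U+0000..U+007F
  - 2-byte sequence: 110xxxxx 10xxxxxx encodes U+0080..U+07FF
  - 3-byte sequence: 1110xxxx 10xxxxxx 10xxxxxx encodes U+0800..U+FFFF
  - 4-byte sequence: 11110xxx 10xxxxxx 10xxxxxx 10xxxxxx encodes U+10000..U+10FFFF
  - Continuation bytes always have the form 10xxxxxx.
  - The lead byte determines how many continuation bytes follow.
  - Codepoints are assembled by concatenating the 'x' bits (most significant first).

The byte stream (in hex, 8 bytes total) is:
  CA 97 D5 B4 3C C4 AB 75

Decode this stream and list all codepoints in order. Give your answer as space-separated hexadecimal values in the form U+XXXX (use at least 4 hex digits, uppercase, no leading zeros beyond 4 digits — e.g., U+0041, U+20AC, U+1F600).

Answer: U+0297 U+0574 U+003C U+012B U+0075

Derivation:
Byte[0]=CA: 2-byte lead, need 1 cont bytes. acc=0xA
Byte[1]=97: continuation. acc=(acc<<6)|0x17=0x297
Completed: cp=U+0297 (starts at byte 0)
Byte[2]=D5: 2-byte lead, need 1 cont bytes. acc=0x15
Byte[3]=B4: continuation. acc=(acc<<6)|0x34=0x574
Completed: cp=U+0574 (starts at byte 2)
Byte[4]=3C: 1-byte ASCII. cp=U+003C
Byte[5]=C4: 2-byte lead, need 1 cont bytes. acc=0x4
Byte[6]=AB: continuation. acc=(acc<<6)|0x2B=0x12B
Completed: cp=U+012B (starts at byte 5)
Byte[7]=75: 1-byte ASCII. cp=U+0075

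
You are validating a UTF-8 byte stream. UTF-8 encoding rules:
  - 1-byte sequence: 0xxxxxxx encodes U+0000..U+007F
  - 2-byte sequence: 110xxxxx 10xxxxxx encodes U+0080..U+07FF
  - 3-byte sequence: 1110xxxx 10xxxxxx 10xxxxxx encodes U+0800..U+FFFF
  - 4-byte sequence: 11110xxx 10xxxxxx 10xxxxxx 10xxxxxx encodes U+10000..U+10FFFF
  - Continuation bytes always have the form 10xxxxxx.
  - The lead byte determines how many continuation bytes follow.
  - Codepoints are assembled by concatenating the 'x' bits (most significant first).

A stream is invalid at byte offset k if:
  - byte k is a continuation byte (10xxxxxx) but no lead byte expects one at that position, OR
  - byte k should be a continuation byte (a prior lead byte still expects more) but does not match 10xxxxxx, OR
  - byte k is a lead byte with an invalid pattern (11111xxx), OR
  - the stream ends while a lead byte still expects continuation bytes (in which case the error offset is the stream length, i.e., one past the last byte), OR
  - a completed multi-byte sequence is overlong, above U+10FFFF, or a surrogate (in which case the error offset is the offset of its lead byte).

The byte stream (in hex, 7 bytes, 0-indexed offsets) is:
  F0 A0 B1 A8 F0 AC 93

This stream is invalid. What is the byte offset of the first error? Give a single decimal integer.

Answer: 7

Derivation:
Byte[0]=F0: 4-byte lead, need 3 cont bytes. acc=0x0
Byte[1]=A0: continuation. acc=(acc<<6)|0x20=0x20
Byte[2]=B1: continuation. acc=(acc<<6)|0x31=0x831
Byte[3]=A8: continuation. acc=(acc<<6)|0x28=0x20C68
Completed: cp=U+20C68 (starts at byte 0)
Byte[4]=F0: 4-byte lead, need 3 cont bytes. acc=0x0
Byte[5]=AC: continuation. acc=(acc<<6)|0x2C=0x2C
Byte[6]=93: continuation. acc=(acc<<6)|0x13=0xB13
Byte[7]: stream ended, expected continuation. INVALID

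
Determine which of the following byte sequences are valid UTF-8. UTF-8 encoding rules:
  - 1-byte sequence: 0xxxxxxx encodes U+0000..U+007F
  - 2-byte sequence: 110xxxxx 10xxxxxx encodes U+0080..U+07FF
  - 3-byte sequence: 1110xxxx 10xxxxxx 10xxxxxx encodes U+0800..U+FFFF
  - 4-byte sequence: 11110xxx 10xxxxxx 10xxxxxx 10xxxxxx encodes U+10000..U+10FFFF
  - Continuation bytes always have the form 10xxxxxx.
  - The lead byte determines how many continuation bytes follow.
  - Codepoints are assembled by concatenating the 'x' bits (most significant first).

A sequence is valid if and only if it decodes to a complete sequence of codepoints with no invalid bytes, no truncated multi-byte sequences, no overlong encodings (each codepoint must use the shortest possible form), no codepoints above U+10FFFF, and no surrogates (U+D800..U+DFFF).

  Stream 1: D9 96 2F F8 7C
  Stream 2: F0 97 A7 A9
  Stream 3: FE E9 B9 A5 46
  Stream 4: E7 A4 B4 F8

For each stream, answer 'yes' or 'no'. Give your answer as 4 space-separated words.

Stream 1: error at byte offset 3. INVALID
Stream 2: decodes cleanly. VALID
Stream 3: error at byte offset 0. INVALID
Stream 4: error at byte offset 3. INVALID

Answer: no yes no no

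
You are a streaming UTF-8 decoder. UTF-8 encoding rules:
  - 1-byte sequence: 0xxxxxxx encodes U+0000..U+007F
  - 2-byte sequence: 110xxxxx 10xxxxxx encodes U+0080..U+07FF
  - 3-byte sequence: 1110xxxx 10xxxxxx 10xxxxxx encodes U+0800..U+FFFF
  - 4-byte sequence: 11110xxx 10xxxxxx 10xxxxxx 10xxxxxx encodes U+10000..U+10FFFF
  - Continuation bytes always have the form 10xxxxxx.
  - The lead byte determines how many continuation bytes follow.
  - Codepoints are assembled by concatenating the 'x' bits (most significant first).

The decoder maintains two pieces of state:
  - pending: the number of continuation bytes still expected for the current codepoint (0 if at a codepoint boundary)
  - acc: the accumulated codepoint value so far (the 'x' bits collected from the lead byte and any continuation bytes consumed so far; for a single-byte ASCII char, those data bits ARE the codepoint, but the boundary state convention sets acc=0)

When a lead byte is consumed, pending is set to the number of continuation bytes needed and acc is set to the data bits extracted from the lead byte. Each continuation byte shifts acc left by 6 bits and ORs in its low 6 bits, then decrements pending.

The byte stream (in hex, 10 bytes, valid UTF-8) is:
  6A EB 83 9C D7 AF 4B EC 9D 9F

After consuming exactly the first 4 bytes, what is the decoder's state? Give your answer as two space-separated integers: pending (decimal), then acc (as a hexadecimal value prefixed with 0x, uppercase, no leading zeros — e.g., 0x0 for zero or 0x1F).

Answer: 0 0xB0DC

Derivation:
Byte[0]=6A: 1-byte. pending=0, acc=0x0
Byte[1]=EB: 3-byte lead. pending=2, acc=0xB
Byte[2]=83: continuation. acc=(acc<<6)|0x03=0x2C3, pending=1
Byte[3]=9C: continuation. acc=(acc<<6)|0x1C=0xB0DC, pending=0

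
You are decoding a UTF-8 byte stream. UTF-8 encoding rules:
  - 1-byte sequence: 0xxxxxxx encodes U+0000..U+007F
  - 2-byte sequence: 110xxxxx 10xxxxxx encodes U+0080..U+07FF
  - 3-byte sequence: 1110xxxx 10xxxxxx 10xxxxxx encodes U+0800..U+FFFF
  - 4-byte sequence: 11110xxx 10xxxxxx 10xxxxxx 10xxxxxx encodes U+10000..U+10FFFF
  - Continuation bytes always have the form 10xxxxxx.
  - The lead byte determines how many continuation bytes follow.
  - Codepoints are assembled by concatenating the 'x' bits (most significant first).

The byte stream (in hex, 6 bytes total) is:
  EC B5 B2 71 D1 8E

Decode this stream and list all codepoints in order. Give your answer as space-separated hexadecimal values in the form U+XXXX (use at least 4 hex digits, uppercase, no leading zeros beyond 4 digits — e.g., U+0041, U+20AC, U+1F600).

Byte[0]=EC: 3-byte lead, need 2 cont bytes. acc=0xC
Byte[1]=B5: continuation. acc=(acc<<6)|0x35=0x335
Byte[2]=B2: continuation. acc=(acc<<6)|0x32=0xCD72
Completed: cp=U+CD72 (starts at byte 0)
Byte[3]=71: 1-byte ASCII. cp=U+0071
Byte[4]=D1: 2-byte lead, need 1 cont bytes. acc=0x11
Byte[5]=8E: continuation. acc=(acc<<6)|0x0E=0x44E
Completed: cp=U+044E (starts at byte 4)

Answer: U+CD72 U+0071 U+044E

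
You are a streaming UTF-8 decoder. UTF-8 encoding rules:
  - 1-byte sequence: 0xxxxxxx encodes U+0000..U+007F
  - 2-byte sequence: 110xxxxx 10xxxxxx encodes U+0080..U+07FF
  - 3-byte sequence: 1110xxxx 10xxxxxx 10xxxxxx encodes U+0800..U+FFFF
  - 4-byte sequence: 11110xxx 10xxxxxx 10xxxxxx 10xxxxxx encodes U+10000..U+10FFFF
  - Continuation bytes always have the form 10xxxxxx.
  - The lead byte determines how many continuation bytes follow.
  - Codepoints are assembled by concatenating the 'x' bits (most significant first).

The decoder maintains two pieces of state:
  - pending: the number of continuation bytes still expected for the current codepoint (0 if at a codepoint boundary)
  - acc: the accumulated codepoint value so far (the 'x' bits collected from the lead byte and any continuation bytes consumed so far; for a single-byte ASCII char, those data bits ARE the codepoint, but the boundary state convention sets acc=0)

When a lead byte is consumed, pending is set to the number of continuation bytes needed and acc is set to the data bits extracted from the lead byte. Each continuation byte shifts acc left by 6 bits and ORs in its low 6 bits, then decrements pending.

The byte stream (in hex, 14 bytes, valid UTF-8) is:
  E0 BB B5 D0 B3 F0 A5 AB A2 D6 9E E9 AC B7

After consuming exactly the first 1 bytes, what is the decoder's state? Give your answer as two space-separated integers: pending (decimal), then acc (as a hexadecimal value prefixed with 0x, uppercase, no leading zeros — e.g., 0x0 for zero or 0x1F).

Byte[0]=E0: 3-byte lead. pending=2, acc=0x0

Answer: 2 0x0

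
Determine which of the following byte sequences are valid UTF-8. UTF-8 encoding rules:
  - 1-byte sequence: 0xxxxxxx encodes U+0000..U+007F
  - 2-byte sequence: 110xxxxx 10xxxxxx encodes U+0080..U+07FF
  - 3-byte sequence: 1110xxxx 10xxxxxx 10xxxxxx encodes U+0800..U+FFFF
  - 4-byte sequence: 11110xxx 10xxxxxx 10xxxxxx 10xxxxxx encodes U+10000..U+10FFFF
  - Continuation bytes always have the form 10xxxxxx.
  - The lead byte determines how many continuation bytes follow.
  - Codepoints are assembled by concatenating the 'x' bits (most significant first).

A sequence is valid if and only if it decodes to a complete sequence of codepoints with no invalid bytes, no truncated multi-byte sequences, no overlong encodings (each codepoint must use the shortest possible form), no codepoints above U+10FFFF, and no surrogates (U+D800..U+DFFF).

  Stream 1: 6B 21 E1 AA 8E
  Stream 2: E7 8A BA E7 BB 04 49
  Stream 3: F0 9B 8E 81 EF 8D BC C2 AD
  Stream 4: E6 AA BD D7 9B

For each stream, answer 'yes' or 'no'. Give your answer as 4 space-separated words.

Stream 1: decodes cleanly. VALID
Stream 2: error at byte offset 5. INVALID
Stream 3: decodes cleanly. VALID
Stream 4: decodes cleanly. VALID

Answer: yes no yes yes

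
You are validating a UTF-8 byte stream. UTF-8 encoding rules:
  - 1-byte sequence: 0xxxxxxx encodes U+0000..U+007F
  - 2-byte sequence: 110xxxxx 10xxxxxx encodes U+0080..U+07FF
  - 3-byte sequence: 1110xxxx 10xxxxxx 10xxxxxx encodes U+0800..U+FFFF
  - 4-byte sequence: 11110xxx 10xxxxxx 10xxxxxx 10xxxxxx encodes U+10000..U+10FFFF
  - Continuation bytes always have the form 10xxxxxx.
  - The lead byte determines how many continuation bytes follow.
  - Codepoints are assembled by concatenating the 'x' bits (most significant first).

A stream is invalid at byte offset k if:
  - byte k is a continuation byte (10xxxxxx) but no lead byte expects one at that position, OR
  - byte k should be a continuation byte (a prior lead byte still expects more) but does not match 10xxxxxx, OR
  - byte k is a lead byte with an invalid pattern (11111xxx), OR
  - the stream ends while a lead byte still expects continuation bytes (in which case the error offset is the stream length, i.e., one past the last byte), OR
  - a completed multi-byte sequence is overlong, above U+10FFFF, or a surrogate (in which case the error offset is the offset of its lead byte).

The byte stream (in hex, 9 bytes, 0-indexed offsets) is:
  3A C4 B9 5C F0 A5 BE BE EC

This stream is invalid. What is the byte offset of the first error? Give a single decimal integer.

Answer: 9

Derivation:
Byte[0]=3A: 1-byte ASCII. cp=U+003A
Byte[1]=C4: 2-byte lead, need 1 cont bytes. acc=0x4
Byte[2]=B9: continuation. acc=(acc<<6)|0x39=0x139
Completed: cp=U+0139 (starts at byte 1)
Byte[3]=5C: 1-byte ASCII. cp=U+005C
Byte[4]=F0: 4-byte lead, need 3 cont bytes. acc=0x0
Byte[5]=A5: continuation. acc=(acc<<6)|0x25=0x25
Byte[6]=BE: continuation. acc=(acc<<6)|0x3E=0x97E
Byte[7]=BE: continuation. acc=(acc<<6)|0x3E=0x25FBE
Completed: cp=U+25FBE (starts at byte 4)
Byte[8]=EC: 3-byte lead, need 2 cont bytes. acc=0xC
Byte[9]: stream ended, expected continuation. INVALID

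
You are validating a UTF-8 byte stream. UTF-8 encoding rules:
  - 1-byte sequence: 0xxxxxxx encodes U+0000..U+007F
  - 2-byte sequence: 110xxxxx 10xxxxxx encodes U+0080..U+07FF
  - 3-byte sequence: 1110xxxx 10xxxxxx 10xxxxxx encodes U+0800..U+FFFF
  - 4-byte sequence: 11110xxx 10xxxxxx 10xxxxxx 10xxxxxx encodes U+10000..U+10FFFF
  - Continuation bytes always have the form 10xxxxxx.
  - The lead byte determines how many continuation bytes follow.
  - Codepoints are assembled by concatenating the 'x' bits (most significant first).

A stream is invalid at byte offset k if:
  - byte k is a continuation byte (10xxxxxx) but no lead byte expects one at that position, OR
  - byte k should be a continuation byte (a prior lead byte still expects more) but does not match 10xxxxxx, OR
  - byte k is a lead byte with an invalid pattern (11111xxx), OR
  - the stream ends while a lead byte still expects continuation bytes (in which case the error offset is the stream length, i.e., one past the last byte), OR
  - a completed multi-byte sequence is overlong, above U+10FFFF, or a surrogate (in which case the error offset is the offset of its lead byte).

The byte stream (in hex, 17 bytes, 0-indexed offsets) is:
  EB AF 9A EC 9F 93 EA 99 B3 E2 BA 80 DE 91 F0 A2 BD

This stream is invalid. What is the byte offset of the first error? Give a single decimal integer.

Byte[0]=EB: 3-byte lead, need 2 cont bytes. acc=0xB
Byte[1]=AF: continuation. acc=(acc<<6)|0x2F=0x2EF
Byte[2]=9A: continuation. acc=(acc<<6)|0x1A=0xBBDA
Completed: cp=U+BBDA (starts at byte 0)
Byte[3]=EC: 3-byte lead, need 2 cont bytes. acc=0xC
Byte[4]=9F: continuation. acc=(acc<<6)|0x1F=0x31F
Byte[5]=93: continuation. acc=(acc<<6)|0x13=0xC7D3
Completed: cp=U+C7D3 (starts at byte 3)
Byte[6]=EA: 3-byte lead, need 2 cont bytes. acc=0xA
Byte[7]=99: continuation. acc=(acc<<6)|0x19=0x299
Byte[8]=B3: continuation. acc=(acc<<6)|0x33=0xA673
Completed: cp=U+A673 (starts at byte 6)
Byte[9]=E2: 3-byte lead, need 2 cont bytes. acc=0x2
Byte[10]=BA: continuation. acc=(acc<<6)|0x3A=0xBA
Byte[11]=80: continuation. acc=(acc<<6)|0x00=0x2E80
Completed: cp=U+2E80 (starts at byte 9)
Byte[12]=DE: 2-byte lead, need 1 cont bytes. acc=0x1E
Byte[13]=91: continuation. acc=(acc<<6)|0x11=0x791
Completed: cp=U+0791 (starts at byte 12)
Byte[14]=F0: 4-byte lead, need 3 cont bytes. acc=0x0
Byte[15]=A2: continuation. acc=(acc<<6)|0x22=0x22
Byte[16]=BD: continuation. acc=(acc<<6)|0x3D=0x8BD
Byte[17]: stream ended, expected continuation. INVALID

Answer: 17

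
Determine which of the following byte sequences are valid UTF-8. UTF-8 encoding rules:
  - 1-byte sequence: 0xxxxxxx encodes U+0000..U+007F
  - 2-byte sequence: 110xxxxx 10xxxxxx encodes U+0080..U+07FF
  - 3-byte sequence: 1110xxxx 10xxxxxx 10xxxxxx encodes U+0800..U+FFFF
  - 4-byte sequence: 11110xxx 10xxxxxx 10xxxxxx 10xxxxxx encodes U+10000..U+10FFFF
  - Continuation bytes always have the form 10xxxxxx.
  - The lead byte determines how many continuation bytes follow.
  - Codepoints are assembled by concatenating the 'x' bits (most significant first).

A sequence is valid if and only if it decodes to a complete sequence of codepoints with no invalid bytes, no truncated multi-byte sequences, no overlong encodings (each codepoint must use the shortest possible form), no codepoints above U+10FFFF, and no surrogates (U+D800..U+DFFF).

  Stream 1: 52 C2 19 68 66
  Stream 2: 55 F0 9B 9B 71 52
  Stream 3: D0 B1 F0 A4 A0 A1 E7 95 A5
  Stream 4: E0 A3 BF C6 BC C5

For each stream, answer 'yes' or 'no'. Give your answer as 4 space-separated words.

Answer: no no yes no

Derivation:
Stream 1: error at byte offset 2. INVALID
Stream 2: error at byte offset 4. INVALID
Stream 3: decodes cleanly. VALID
Stream 4: error at byte offset 6. INVALID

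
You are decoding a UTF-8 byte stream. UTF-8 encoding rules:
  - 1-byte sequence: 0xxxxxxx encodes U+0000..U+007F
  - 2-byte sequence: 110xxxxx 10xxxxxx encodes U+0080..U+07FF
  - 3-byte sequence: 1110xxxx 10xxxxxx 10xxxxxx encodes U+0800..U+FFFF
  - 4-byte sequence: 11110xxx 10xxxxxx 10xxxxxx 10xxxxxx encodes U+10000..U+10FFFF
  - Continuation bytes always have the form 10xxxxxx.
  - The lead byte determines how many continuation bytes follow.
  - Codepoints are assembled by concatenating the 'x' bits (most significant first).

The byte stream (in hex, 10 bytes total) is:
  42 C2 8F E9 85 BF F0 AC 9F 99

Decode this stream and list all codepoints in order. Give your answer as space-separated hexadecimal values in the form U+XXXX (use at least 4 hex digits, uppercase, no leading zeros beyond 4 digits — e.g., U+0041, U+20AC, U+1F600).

Byte[0]=42: 1-byte ASCII. cp=U+0042
Byte[1]=C2: 2-byte lead, need 1 cont bytes. acc=0x2
Byte[2]=8F: continuation. acc=(acc<<6)|0x0F=0x8F
Completed: cp=U+008F (starts at byte 1)
Byte[3]=E9: 3-byte lead, need 2 cont bytes. acc=0x9
Byte[4]=85: continuation. acc=(acc<<6)|0x05=0x245
Byte[5]=BF: continuation. acc=(acc<<6)|0x3F=0x917F
Completed: cp=U+917F (starts at byte 3)
Byte[6]=F0: 4-byte lead, need 3 cont bytes. acc=0x0
Byte[7]=AC: continuation. acc=(acc<<6)|0x2C=0x2C
Byte[8]=9F: continuation. acc=(acc<<6)|0x1F=0xB1F
Byte[9]=99: continuation. acc=(acc<<6)|0x19=0x2C7D9
Completed: cp=U+2C7D9 (starts at byte 6)

Answer: U+0042 U+008F U+917F U+2C7D9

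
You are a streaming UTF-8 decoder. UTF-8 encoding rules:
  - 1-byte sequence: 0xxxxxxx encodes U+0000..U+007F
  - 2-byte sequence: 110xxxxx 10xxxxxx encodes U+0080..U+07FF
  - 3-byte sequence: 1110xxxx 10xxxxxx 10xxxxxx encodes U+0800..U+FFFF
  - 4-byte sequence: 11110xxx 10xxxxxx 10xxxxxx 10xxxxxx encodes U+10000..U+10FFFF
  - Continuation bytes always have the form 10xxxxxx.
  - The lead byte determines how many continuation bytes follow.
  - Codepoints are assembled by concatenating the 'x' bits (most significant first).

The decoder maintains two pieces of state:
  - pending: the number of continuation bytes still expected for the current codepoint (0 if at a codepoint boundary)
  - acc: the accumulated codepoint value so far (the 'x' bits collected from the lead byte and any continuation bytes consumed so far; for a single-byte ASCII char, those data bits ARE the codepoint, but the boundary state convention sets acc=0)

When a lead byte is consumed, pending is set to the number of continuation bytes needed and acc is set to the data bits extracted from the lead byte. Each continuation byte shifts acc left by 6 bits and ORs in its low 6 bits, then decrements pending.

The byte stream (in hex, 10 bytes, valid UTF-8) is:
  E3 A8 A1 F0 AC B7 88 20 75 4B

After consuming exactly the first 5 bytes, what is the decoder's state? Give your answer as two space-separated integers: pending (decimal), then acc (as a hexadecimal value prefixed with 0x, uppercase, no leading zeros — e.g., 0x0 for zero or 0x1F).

Byte[0]=E3: 3-byte lead. pending=2, acc=0x3
Byte[1]=A8: continuation. acc=(acc<<6)|0x28=0xE8, pending=1
Byte[2]=A1: continuation. acc=(acc<<6)|0x21=0x3A21, pending=0
Byte[3]=F0: 4-byte lead. pending=3, acc=0x0
Byte[4]=AC: continuation. acc=(acc<<6)|0x2C=0x2C, pending=2

Answer: 2 0x2C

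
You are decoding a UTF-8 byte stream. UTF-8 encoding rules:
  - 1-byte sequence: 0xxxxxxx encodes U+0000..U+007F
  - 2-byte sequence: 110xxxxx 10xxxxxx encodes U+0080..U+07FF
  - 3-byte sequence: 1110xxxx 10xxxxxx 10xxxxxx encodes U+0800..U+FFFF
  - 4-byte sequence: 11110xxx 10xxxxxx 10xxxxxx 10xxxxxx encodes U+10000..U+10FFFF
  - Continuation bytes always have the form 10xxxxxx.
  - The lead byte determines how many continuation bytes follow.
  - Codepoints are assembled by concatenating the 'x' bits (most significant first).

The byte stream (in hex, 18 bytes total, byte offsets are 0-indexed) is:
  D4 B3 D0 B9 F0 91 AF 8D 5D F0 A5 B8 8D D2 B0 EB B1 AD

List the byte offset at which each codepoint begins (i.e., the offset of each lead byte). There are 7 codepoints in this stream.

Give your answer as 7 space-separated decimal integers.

Byte[0]=D4: 2-byte lead, need 1 cont bytes. acc=0x14
Byte[1]=B3: continuation. acc=(acc<<6)|0x33=0x533
Completed: cp=U+0533 (starts at byte 0)
Byte[2]=D0: 2-byte lead, need 1 cont bytes. acc=0x10
Byte[3]=B9: continuation. acc=(acc<<6)|0x39=0x439
Completed: cp=U+0439 (starts at byte 2)
Byte[4]=F0: 4-byte lead, need 3 cont bytes. acc=0x0
Byte[5]=91: continuation. acc=(acc<<6)|0x11=0x11
Byte[6]=AF: continuation. acc=(acc<<6)|0x2F=0x46F
Byte[7]=8D: continuation. acc=(acc<<6)|0x0D=0x11BCD
Completed: cp=U+11BCD (starts at byte 4)
Byte[8]=5D: 1-byte ASCII. cp=U+005D
Byte[9]=F0: 4-byte lead, need 3 cont bytes. acc=0x0
Byte[10]=A5: continuation. acc=(acc<<6)|0x25=0x25
Byte[11]=B8: continuation. acc=(acc<<6)|0x38=0x978
Byte[12]=8D: continuation. acc=(acc<<6)|0x0D=0x25E0D
Completed: cp=U+25E0D (starts at byte 9)
Byte[13]=D2: 2-byte lead, need 1 cont bytes. acc=0x12
Byte[14]=B0: continuation. acc=(acc<<6)|0x30=0x4B0
Completed: cp=U+04B0 (starts at byte 13)
Byte[15]=EB: 3-byte lead, need 2 cont bytes. acc=0xB
Byte[16]=B1: continuation. acc=(acc<<6)|0x31=0x2F1
Byte[17]=AD: continuation. acc=(acc<<6)|0x2D=0xBC6D
Completed: cp=U+BC6D (starts at byte 15)

Answer: 0 2 4 8 9 13 15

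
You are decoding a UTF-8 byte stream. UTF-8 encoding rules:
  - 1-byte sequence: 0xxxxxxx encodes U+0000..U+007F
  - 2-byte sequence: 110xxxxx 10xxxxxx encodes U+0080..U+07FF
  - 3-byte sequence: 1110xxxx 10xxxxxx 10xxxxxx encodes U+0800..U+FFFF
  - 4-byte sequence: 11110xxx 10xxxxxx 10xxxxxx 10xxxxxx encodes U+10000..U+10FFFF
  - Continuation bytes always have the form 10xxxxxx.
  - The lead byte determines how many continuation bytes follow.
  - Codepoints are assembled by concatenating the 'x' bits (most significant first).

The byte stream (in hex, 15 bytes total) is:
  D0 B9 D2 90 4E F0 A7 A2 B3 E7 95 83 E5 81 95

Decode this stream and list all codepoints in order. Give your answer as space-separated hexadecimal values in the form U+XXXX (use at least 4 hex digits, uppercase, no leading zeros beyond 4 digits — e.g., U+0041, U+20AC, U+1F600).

Answer: U+0439 U+0490 U+004E U+278B3 U+7543 U+5055

Derivation:
Byte[0]=D0: 2-byte lead, need 1 cont bytes. acc=0x10
Byte[1]=B9: continuation. acc=(acc<<6)|0x39=0x439
Completed: cp=U+0439 (starts at byte 0)
Byte[2]=D2: 2-byte lead, need 1 cont bytes. acc=0x12
Byte[3]=90: continuation. acc=(acc<<6)|0x10=0x490
Completed: cp=U+0490 (starts at byte 2)
Byte[4]=4E: 1-byte ASCII. cp=U+004E
Byte[5]=F0: 4-byte lead, need 3 cont bytes. acc=0x0
Byte[6]=A7: continuation. acc=(acc<<6)|0x27=0x27
Byte[7]=A2: continuation. acc=(acc<<6)|0x22=0x9E2
Byte[8]=B3: continuation. acc=(acc<<6)|0x33=0x278B3
Completed: cp=U+278B3 (starts at byte 5)
Byte[9]=E7: 3-byte lead, need 2 cont bytes. acc=0x7
Byte[10]=95: continuation. acc=(acc<<6)|0x15=0x1D5
Byte[11]=83: continuation. acc=(acc<<6)|0x03=0x7543
Completed: cp=U+7543 (starts at byte 9)
Byte[12]=E5: 3-byte lead, need 2 cont bytes. acc=0x5
Byte[13]=81: continuation. acc=(acc<<6)|0x01=0x141
Byte[14]=95: continuation. acc=(acc<<6)|0x15=0x5055
Completed: cp=U+5055 (starts at byte 12)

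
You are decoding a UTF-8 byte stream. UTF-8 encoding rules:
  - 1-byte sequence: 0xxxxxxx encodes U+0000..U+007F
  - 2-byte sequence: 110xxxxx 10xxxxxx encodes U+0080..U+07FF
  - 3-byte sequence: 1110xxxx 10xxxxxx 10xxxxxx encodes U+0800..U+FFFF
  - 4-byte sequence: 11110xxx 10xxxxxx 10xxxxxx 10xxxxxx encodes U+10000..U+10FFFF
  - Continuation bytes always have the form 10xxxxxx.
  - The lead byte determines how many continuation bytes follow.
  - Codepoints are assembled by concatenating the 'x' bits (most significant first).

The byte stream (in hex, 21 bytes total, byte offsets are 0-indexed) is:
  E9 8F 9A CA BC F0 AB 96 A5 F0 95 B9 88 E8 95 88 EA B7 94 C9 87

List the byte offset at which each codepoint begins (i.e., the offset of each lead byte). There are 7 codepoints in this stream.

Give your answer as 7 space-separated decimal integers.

Answer: 0 3 5 9 13 16 19

Derivation:
Byte[0]=E9: 3-byte lead, need 2 cont bytes. acc=0x9
Byte[1]=8F: continuation. acc=(acc<<6)|0x0F=0x24F
Byte[2]=9A: continuation. acc=(acc<<6)|0x1A=0x93DA
Completed: cp=U+93DA (starts at byte 0)
Byte[3]=CA: 2-byte lead, need 1 cont bytes. acc=0xA
Byte[4]=BC: continuation. acc=(acc<<6)|0x3C=0x2BC
Completed: cp=U+02BC (starts at byte 3)
Byte[5]=F0: 4-byte lead, need 3 cont bytes. acc=0x0
Byte[6]=AB: continuation. acc=(acc<<6)|0x2B=0x2B
Byte[7]=96: continuation. acc=(acc<<6)|0x16=0xAD6
Byte[8]=A5: continuation. acc=(acc<<6)|0x25=0x2B5A5
Completed: cp=U+2B5A5 (starts at byte 5)
Byte[9]=F0: 4-byte lead, need 3 cont bytes. acc=0x0
Byte[10]=95: continuation. acc=(acc<<6)|0x15=0x15
Byte[11]=B9: continuation. acc=(acc<<6)|0x39=0x579
Byte[12]=88: continuation. acc=(acc<<6)|0x08=0x15E48
Completed: cp=U+15E48 (starts at byte 9)
Byte[13]=E8: 3-byte lead, need 2 cont bytes. acc=0x8
Byte[14]=95: continuation. acc=(acc<<6)|0x15=0x215
Byte[15]=88: continuation. acc=(acc<<6)|0x08=0x8548
Completed: cp=U+8548 (starts at byte 13)
Byte[16]=EA: 3-byte lead, need 2 cont bytes. acc=0xA
Byte[17]=B7: continuation. acc=(acc<<6)|0x37=0x2B7
Byte[18]=94: continuation. acc=(acc<<6)|0x14=0xADD4
Completed: cp=U+ADD4 (starts at byte 16)
Byte[19]=C9: 2-byte lead, need 1 cont bytes. acc=0x9
Byte[20]=87: continuation. acc=(acc<<6)|0x07=0x247
Completed: cp=U+0247 (starts at byte 19)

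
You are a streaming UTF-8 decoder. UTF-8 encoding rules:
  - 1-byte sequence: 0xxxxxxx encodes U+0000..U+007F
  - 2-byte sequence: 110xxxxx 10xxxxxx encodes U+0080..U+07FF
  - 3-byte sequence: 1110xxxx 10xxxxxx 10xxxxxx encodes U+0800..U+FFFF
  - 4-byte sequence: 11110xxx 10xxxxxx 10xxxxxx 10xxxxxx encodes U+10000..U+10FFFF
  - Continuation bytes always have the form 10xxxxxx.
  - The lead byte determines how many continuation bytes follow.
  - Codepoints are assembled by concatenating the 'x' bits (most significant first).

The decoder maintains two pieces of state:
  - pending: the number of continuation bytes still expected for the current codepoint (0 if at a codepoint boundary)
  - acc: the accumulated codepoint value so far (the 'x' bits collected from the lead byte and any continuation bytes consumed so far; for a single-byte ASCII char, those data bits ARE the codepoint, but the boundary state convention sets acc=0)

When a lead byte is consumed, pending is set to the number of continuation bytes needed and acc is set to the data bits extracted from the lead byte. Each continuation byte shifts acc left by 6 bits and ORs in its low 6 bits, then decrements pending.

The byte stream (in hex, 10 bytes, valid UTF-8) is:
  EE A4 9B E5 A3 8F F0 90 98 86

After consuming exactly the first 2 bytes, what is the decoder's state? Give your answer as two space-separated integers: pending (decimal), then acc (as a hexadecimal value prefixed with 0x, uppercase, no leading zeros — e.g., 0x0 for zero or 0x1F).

Answer: 1 0x3A4

Derivation:
Byte[0]=EE: 3-byte lead. pending=2, acc=0xE
Byte[1]=A4: continuation. acc=(acc<<6)|0x24=0x3A4, pending=1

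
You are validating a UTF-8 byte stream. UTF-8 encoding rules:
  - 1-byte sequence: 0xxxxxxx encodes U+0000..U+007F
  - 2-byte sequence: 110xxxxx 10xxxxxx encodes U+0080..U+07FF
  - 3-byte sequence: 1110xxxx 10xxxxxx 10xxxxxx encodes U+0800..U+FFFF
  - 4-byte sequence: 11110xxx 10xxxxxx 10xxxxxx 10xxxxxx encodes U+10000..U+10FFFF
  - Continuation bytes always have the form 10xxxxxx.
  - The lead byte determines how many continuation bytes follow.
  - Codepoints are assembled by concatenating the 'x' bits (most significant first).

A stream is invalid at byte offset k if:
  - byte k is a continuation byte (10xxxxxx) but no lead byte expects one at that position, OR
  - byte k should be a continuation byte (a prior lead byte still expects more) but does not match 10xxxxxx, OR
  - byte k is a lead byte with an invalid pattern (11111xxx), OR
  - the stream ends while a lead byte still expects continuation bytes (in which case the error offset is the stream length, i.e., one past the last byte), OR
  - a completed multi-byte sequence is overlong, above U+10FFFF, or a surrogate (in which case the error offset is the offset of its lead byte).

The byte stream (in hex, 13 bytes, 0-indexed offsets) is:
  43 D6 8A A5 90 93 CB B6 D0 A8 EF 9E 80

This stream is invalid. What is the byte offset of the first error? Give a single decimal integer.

Answer: 3

Derivation:
Byte[0]=43: 1-byte ASCII. cp=U+0043
Byte[1]=D6: 2-byte lead, need 1 cont bytes. acc=0x16
Byte[2]=8A: continuation. acc=(acc<<6)|0x0A=0x58A
Completed: cp=U+058A (starts at byte 1)
Byte[3]=A5: INVALID lead byte (not 0xxx/110x/1110/11110)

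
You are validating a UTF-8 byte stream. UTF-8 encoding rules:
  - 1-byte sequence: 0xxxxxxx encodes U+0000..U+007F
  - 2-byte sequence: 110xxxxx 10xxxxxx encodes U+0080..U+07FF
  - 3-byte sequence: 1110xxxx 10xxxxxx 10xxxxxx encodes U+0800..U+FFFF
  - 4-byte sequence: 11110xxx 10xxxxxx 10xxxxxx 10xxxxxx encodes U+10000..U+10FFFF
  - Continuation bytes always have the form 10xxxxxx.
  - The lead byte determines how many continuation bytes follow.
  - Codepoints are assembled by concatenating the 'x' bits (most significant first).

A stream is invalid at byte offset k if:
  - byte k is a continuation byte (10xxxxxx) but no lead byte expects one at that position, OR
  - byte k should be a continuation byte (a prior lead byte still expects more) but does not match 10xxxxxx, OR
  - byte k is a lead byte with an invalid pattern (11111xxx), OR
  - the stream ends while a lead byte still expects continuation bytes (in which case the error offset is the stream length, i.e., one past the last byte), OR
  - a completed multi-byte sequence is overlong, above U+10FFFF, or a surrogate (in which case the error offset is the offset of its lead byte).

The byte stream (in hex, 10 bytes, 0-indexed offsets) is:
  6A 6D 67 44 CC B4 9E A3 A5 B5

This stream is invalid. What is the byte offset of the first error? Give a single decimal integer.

Byte[0]=6A: 1-byte ASCII. cp=U+006A
Byte[1]=6D: 1-byte ASCII. cp=U+006D
Byte[2]=67: 1-byte ASCII. cp=U+0067
Byte[3]=44: 1-byte ASCII. cp=U+0044
Byte[4]=CC: 2-byte lead, need 1 cont bytes. acc=0xC
Byte[5]=B4: continuation. acc=(acc<<6)|0x34=0x334
Completed: cp=U+0334 (starts at byte 4)
Byte[6]=9E: INVALID lead byte (not 0xxx/110x/1110/11110)

Answer: 6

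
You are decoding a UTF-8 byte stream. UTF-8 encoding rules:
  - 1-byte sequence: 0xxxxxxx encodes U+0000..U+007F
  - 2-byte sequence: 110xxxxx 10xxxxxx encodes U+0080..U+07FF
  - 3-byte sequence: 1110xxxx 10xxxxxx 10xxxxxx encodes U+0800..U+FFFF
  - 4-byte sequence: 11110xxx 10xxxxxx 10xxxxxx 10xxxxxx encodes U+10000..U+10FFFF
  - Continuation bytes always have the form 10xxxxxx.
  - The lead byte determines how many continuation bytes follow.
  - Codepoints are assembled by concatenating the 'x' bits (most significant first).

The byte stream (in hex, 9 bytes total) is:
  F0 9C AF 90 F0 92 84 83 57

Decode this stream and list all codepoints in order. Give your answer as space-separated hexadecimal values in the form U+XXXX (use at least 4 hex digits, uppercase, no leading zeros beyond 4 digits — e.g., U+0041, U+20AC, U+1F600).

Answer: U+1CBD0 U+12103 U+0057

Derivation:
Byte[0]=F0: 4-byte lead, need 3 cont bytes. acc=0x0
Byte[1]=9C: continuation. acc=(acc<<6)|0x1C=0x1C
Byte[2]=AF: continuation. acc=(acc<<6)|0x2F=0x72F
Byte[3]=90: continuation. acc=(acc<<6)|0x10=0x1CBD0
Completed: cp=U+1CBD0 (starts at byte 0)
Byte[4]=F0: 4-byte lead, need 3 cont bytes. acc=0x0
Byte[5]=92: continuation. acc=(acc<<6)|0x12=0x12
Byte[6]=84: continuation. acc=(acc<<6)|0x04=0x484
Byte[7]=83: continuation. acc=(acc<<6)|0x03=0x12103
Completed: cp=U+12103 (starts at byte 4)
Byte[8]=57: 1-byte ASCII. cp=U+0057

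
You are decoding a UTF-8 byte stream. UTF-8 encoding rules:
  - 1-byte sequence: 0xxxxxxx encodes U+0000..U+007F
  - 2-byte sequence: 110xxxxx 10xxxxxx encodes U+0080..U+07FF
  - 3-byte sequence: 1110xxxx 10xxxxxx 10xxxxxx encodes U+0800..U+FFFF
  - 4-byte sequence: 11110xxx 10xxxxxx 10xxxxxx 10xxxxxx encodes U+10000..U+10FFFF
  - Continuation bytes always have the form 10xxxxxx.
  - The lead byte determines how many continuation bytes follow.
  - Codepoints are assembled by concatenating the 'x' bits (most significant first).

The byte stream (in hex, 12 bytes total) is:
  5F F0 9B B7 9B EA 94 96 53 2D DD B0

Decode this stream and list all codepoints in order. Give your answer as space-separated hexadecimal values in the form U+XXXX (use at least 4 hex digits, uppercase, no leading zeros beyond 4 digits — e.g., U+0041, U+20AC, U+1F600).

Byte[0]=5F: 1-byte ASCII. cp=U+005F
Byte[1]=F0: 4-byte lead, need 3 cont bytes. acc=0x0
Byte[2]=9B: continuation. acc=(acc<<6)|0x1B=0x1B
Byte[3]=B7: continuation. acc=(acc<<6)|0x37=0x6F7
Byte[4]=9B: continuation. acc=(acc<<6)|0x1B=0x1BDDB
Completed: cp=U+1BDDB (starts at byte 1)
Byte[5]=EA: 3-byte lead, need 2 cont bytes. acc=0xA
Byte[6]=94: continuation. acc=(acc<<6)|0x14=0x294
Byte[7]=96: continuation. acc=(acc<<6)|0x16=0xA516
Completed: cp=U+A516 (starts at byte 5)
Byte[8]=53: 1-byte ASCII. cp=U+0053
Byte[9]=2D: 1-byte ASCII. cp=U+002D
Byte[10]=DD: 2-byte lead, need 1 cont bytes. acc=0x1D
Byte[11]=B0: continuation. acc=(acc<<6)|0x30=0x770
Completed: cp=U+0770 (starts at byte 10)

Answer: U+005F U+1BDDB U+A516 U+0053 U+002D U+0770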